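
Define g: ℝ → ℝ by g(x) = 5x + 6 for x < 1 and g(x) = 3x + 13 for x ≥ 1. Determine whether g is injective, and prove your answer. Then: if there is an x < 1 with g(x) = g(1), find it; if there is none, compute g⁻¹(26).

Both pieces are strictly increasing (slopes 5 and 3), so each is injective on its own interval.
The left piece maps (−∞, 1) onto (−∞, 11); the right piece maps [1, ∞) onto [16, ∞).
These images are disjoint, so no value is attained by both pieces. Hence g is injective.
Because the two images are disjoint, no x < 1 has g(x) = g(1), so we compute g⁻¹(26): 26 lies in [16, ∞), so solve 3x + 13 = 26: x = (26 − 13)/3 = 13/3.

13/3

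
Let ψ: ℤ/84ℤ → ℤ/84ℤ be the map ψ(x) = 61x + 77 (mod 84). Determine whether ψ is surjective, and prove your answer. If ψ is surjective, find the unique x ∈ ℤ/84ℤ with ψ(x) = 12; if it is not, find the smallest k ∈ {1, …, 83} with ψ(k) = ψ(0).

Since gcd(61, 84) = 1, 61 is invertible modulo 84. Euclid's algorithm: 84 = 1·61 + 23, 61 = 2·23 + 15, 23 = 1·15 + 8, 15 = 1·8 + 7, 8 = 1·7 + 1; back-substituting gives 1 = 73·61 − 53·84, so 61⁻¹ ≡ 73 (mod 84).
Then y ↦ 73(y − 77) is a two-sided inverse to ψ, so every y ∈ ℤ/84ℤ has a preimage.
Hence ψ is surjective.
Since ψ is surjective, we compute ψ⁻¹(12): solve 61x + 77 ≡ 12 (mod 84), i.e. 61x ≡ 19 (mod 84).
Multiplying by 61⁻¹ = 73 gives x ≡ 73·19 = 1387 = 16·84 + 43 ≡ 43 (mod 84).
Check: ψ(43) = 61·43 + 77 = 2700 = 32·84 + 12 ≡ 12 (mod 84).

43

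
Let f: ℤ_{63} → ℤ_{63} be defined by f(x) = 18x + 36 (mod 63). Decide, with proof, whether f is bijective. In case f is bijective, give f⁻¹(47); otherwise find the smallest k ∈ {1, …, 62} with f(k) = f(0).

By definition, f is injective when f(x_1) = f(x_2) forces x_1 = x_2.
We have gcd(18, 63) = 9 > 1. Taking x_1 = 0 and x_2 = 7: f(0) = 36 and f(7) = 18·7 + 36 = 162 ≡ 36 (mod 63).
So f(0) = f(7) while 0 ≠ 7, hence f is not injective, hence not bijective.
Since f is not bijective, we find the least positive k with f(k) = f(0): this means 18k ≡ 0 (mod 63), i.e. 63 ∣ 18k. Since gcd(18, 63) = 9, dividing through by 9 this holds exactly when 7 ∣ 2k, and as gcd(2, 7) = 1, exactly when 7 ∣ k.
The smallest positive such k is 7.

7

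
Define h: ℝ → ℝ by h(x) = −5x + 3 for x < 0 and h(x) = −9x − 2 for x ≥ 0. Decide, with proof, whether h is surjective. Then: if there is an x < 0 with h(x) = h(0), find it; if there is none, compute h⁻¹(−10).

Both pieces are strictly decreasing (slopes −5 and −9), so each is injective on its own interval.
The left piece maps (−∞, 0) onto (3, ∞); the right piece maps [0, ∞) onto (−∞, −2].
The union (3, ∞) ∪ (−∞, −2] omits the interval between 3 and −2; in particular 3 has no preimage. So h is not surjective.
Because the two images are disjoint, no x < 0 has h(x) = h(0), so we compute h⁻¹(−10): −10 lies in (−∞, −2], so solve −9x − 2 = −10: x = (−10 + 2)/(−9) = 8/9.

8/9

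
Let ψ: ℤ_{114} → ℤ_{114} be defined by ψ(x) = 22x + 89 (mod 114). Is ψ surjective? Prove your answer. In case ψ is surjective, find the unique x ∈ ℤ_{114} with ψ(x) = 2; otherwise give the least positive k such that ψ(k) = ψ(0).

By definition, ψ is surjective if every y in the codomain equals ψ(x) for some x in the domain.
Since gcd(22, 114) = 2, we have 22x ≡ 0 (mod 2) for all x, so ψ(x) ≡ 1 (mod 2).
But 0 ≢ 1 (mod 2), so 0 ∈ ℤ_{114} has no preimage. Hence ψ is not surjective.
Since ψ is not surjective, we find the least positive k with ψ(k) = ψ(0): this means 22k ≡ 0 (mod 114), i.e. 114 ∣ 22k. Since gcd(22, 114) = 2, dividing through by 2 this holds exactly when 57 ∣ 11k, and as gcd(11, 57) = 1, exactly when 57 ∣ k.
The smallest positive such k is 57.

57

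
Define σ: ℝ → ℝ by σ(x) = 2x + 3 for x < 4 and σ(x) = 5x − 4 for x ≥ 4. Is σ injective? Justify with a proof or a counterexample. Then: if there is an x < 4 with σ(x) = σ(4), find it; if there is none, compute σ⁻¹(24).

Both pieces are strictly increasing (slopes 2 and 5), so each is injective on its own interval.
The left piece maps (−∞, 4) onto (−∞, 11); the right piece maps [4, ∞) onto [16, ∞).
These images are disjoint, so no value is attained by both pieces. So σ is injective.
Because the two images are disjoint, no x < 4 has σ(x) = σ(4), so we compute σ⁻¹(24): 24 lies in [16, ∞), so solve 5x − 4 = 24: x = (24 + 4)/5 = 28/5.

28/5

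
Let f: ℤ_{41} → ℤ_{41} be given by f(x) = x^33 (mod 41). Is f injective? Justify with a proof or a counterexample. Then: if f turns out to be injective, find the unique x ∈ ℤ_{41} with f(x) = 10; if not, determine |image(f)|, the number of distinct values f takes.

Since 41 is prime, the nonzero elements of ℤ_{41} form a cyclic group of order 40.
As gcd(33, 40) = 1, raising to the 33rd power is a bijection on this group: if s^33 ≡ t^33 then (st^{−1})^33 = 1, and the only element of order dividing gcd(33, 40) = 1 is 1, so s = t.
With f(0) = 0 this makes f injective on all of ℤ_{41}, hence bijective (finite equal-size domain and codomain). In particular f is injective.
Since f is injective, we find the preimage of 10. The inverse of x ↦ x^33 on (ℤ_{41})^× is x ↦ x^17, because 33·17 = 561 = 14·40 + 1 ≡ 1 (mod 40) and x^{40} = 1 for x ≠ 0 (Fermat). So f⁻¹(10) = 10^17 mod 41.
Repeated squaring mod 41: 10^1 ≡ 10, 10^2 ≡ 10² = 100 ≡ 18, 10^4 ≡ 18² = 324 ≡ 37, 10^8 ≡ 37² = 1369 ≡ 16, 10^16 ≡ 16² = 256 ≡ 10. Since 17 = 16 + 1, 10^17 ≡ 10·10: 10·10 = 100 ≡ 18. So 10^17 ≡ 18 (mod 41).
Hence f⁻¹(10) = 18.

18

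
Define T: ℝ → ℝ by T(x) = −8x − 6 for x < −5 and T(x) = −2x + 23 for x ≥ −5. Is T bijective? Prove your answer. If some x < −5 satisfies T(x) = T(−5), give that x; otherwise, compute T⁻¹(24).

-1/2

Both pieces are strictly decreasing (slopes −8 and −2), so each is injective on its own interval.
The left piece maps (−∞, −5) onto (34, ∞); the right piece maps [−5, ∞) onto (−∞, 33].
The images leave a gap (34 has no preimage), so T is not surjective, hence not bijective.
Because the two images are disjoint, no x < −5 has T(x) = T(−5), so we compute T⁻¹(24): 24 lies in (−∞, 33], so solve −2x + 23 = 24: x = (24 − 23)/(−2) = −1/2.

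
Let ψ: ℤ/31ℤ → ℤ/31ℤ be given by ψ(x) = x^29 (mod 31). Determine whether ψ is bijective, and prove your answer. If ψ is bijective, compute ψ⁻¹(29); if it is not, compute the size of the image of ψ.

Since 31 is prime, the nonzero elements of ℤ/31ℤ form a cyclic group of order 30.
As gcd(29, 30) = 1, raising to the 29th power is a bijection on this group: if x_1^29 ≡ x_2^29 then (x_1x_2^{−1})^29 = 1, and the only element of order dividing gcd(29, 30) = 1 is 1, so x_1 = x_2.
With ψ(0) = 0 this makes ψ injective on all of ℤ/31ℤ, hence bijective (finite equal-size domain and codomain). In particular ψ is bijective.
Since ψ is bijective, we find the preimage of 29. The inverse of x ↦ x^29 on (ℤ/31ℤ)^× is x ↦ x^29, because 29·29 = 841 = 28·30 + 1 ≡ 1 (mod 30) and x^{30} = 1 for x ≠ 0 (Fermat). So ψ⁻¹(29) = 29^29 mod 31.
Repeated squaring mod 31: 29^1 ≡ 29, 29^2 ≡ 29² = 841 ≡ 4, 29^4 ≡ 4² = 16, 29^8 ≡ 16² = 256 ≡ 8, 29^16 ≡ 8² = 64 ≡ 2. Since 29 = 16 + 8 + 4 + 1, 29^29 ≡ 2·8·16·29: 2·8 = 16, then 16·16 = 256 ≡ 8, then 8·29 = 232 ≡ 15. So 29^29 ≡ 15 (mod 31).
Hence ψ⁻¹(29) = 15.

15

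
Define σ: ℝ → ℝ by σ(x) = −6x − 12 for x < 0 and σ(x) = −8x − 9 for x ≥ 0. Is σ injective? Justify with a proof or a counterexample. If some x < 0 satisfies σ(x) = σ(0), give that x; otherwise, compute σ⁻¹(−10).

Both pieces are strictly decreasing (slopes −6 and −8), so each is injective on its own interval.
The left piece maps (−∞, 0) onto (−12, ∞); the right piece maps [0, ∞) onto (−∞, −9].
These images overlap. In particular σ(0) = −9 (right piece), and solving −6x − 12 = −9 on the left piece gives x = −1/2 < 0.
So σ(−1/2) = σ(0) with −1/2 ≠ 0, and σ is not injective. This x = −1/2 is the requested value below 0.

-1/2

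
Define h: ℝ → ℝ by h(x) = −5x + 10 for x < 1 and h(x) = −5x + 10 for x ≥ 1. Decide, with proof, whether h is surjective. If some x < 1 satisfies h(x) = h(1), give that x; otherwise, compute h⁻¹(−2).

12/5

Both pieces are strictly decreasing (slopes −5 and −5), so each is injective on its own interval.
The left piece maps (−∞, 1) onto (5, ∞); the right piece maps [1, ∞) onto (−∞, 5].
These images together cover ℝ, so h is surjective.
Because the two images are disjoint, no x < 1 has h(x) = h(1), so we compute h⁻¹(−2): −2 lies in (−∞, 5], so solve −5x + 10 = −2: x = (−2 − 10)/(−5) = 12/5.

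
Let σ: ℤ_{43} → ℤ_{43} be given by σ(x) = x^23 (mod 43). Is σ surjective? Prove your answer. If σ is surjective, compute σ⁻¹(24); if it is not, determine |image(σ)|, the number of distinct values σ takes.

Since 43 is prime, the nonzero elements of ℤ_{43} form a cyclic group of order 42.
As gcd(23, 42) = 1, raising to the 23rd power is a bijection on this group: if s^23 ≡ t^23 then (st^{−1})^23 = 1, and the only element of order dividing gcd(23, 42) = 1 is 1, so s = t.
With σ(0) = 0 this makes σ injective on all of ℤ_{43}, hence bijective (finite equal-size domain and codomain). In particular σ is surjective.
Since σ is surjective, we find the preimage of 24. The inverse of x ↦ x^23 on (ℤ_{43})^× is x ↦ x^11, because 23·11 = 253 = 6·42 + 1 ≡ 1 (mod 42) and x^{42} = 1 for x ≠ 0 (Fermat). So σ⁻¹(24) = 24^11 mod 43.
Repeated squaring mod 43: 24^1 ≡ 24, 24^2 ≡ 24² = 576 ≡ 17, 24^4 ≡ 17² = 289 ≡ 31, 24^8 ≡ 31² = 961 ≡ 15. Since 11 = 8 + 2 + 1, 24^11 ≡ 15·17·24: 15·17 = 255 ≡ 40, then 40·24 = 960 ≡ 14. So 24^11 ≡ 14 (mod 43).
Hence σ⁻¹(24) = 14.

14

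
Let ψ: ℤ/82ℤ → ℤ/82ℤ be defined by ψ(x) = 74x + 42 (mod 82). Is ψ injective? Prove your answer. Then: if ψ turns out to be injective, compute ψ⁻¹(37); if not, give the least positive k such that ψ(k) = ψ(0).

By definition, ψ is injective if ψ(a) = ψ(b) implies a = b.
We have gcd(74, 82) = 2 > 1. Taking a = 0 and b = 41: ψ(0) = 42 and ψ(41) = 74·41 + 42 = 3076 ≡ 42 (mod 82).
So ψ(0) = ψ(41) while 0 ≠ 41, thus ψ is not injective.
Since ψ is not injective, we find the least positive k with ψ(k) = ψ(0): this means 74k ≡ 0 (mod 82), i.e. 82 ∣ 74k. Since gcd(74, 82) = 2, dividing through by 2 this holds exactly when 41 ∣ 37k, and as gcd(37, 41) = 1, exactly when 41 ∣ k.
The smallest positive such k is 41.

41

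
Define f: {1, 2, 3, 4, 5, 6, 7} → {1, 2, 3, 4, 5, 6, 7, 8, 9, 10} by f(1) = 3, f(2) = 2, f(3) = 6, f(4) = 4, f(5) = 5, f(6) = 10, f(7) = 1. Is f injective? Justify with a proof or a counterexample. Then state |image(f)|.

The values f(1), …, f(7) are 3, 2, 6, 4, 5, 10, 1 — all distinct.
So f(a) = f(b) only when a = b, and f is injective.
The image of f is {1, 2, 3, 4, 5, 6, 10}, which has 7 elements.

7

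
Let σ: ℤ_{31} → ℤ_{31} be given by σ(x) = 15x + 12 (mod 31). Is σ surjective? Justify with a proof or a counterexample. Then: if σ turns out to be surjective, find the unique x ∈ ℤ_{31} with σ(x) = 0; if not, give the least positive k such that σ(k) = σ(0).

24

Since gcd(15, 31) = 1, 15 is invertible modulo 31. Euclid's algorithm: 31 = 2·15 + 1; back-substituting gives 1 = 29·15 − 14·31, so 15⁻¹ ≡ 29 (mod 31).
For any y ∈ ℤ_{31}, x = 29(y − 12) mod 31 satisfies σ(x) = 15·29(y − 12) + 12 ≡ y (since 15·29 ≡ 1 mod 31). So every y has a preimage.
Therefore σ is surjective.
Since σ is surjective, we compute σ⁻¹(0): solve 15x + 12 ≡ 0 (mod 31), i.e. 15x ≡ 19 (mod 31).
Multiplying by 15⁻¹ = 29 gives x ≡ 29·19 = 551 = 17·31 + 24 ≡ 24 (mod 31).
Check: σ(24) = 15·24 + 12 = 372 = 12·31 + 0 ≡ 0 (mod 31).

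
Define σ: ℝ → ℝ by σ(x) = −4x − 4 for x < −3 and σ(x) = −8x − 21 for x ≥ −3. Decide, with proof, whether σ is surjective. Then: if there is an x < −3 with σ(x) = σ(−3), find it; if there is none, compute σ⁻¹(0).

Both pieces are strictly decreasing (slopes −4 and −8), so each is injective on its own interval.
The left piece maps (−∞, −3) onto (8, ∞); the right piece maps [−3, ∞) onto (−∞, 3].
The union (8, ∞) ∪ (−∞, 3] omits the interval between 8 and 3; in particular 8 has no preimage. So σ is not surjective.
Because the two images are disjoint, no x < −3 has σ(x) = σ(−3), so we compute σ⁻¹(0): 0 lies in (−∞, 3], so solve −8x − 21 = 0: x = (0 + 21)/(−8) = −21/8.

-21/8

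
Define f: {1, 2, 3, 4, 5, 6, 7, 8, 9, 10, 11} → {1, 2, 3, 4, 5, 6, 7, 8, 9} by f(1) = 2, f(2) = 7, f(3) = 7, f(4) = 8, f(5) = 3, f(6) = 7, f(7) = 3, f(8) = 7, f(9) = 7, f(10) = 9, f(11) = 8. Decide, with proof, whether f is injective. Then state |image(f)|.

f(2) = 7 = f(3) with 2 ≠ 3, so f is not injective.
The image of f is {2, 3, 7, 8, 9}, which has 5 elements.

5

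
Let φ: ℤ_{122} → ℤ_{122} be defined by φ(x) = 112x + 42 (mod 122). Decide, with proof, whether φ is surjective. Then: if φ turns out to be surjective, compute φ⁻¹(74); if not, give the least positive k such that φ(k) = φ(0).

61

Recall that φ is surjective if every y in the codomain equals φ(x) for some x in the domain.
Since gcd(112, 122) = 2, we have 112x ≡ 0 (mod 2) for all x, so φ(x) ≡ 0 (mod 2).
But 1 ≢ 0 (mod 2), so 1 ∈ ℤ_{122} has no preimage. Thus φ is not surjective.
Since φ is not surjective, we find the least positive k with φ(k) = φ(0): this means 112k ≡ 0 (mod 122), i.e. 122 ∣ 112k. Since gcd(112, 122) = 2, dividing through by 2 this holds exactly when 61 ∣ 56k, and as gcd(56, 61) = 1, exactly when 61 ∣ k.
The smallest positive such k is 61.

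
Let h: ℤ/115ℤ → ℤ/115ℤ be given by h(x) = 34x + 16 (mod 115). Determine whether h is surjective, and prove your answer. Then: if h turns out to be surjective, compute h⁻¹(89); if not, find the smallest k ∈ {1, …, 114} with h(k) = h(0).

By definition, surjectivity means every element of the codomain has a preimage under h.
Since gcd(34, 115) = 1, 34 is invertible modulo 115. Euclid's algorithm: 115 = 3·34 + 13, 34 = 2·13 + 8, 13 = 1·8 + 5, 8 = 1·5 + 3, 5 = 1·3 + 2, 3 = 1·2 + 1; back-substituting gives 1 = 44·34 − 13·115, so 34⁻¹ ≡ 44 (mod 115).
Then y ↦ 44(y − 16) is a two-sided inverse to h, so every y ∈ ℤ/115ℤ has a preimage.
Thus h is surjective.
Since h is surjective, we compute h⁻¹(89): solve 34x + 16 ≡ 89 (mod 115), i.e. 34x ≡ 73 (mod 115).
Multiplying by 34⁻¹ = 44 gives x ≡ 44·73 = 3212 = 27·115 + 107 ≡ 107 (mod 115).
Check: h(107) = 34·107 + 16 = 3654 = 31·115 + 89 ≡ 89 (mod 115).

107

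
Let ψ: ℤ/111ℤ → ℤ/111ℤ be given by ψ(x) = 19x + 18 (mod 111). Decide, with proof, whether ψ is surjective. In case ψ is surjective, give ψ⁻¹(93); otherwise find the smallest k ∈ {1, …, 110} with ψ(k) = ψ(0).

39

Since gcd(19, 111) = 1, 19 is invertible modulo 111. Euclid's algorithm: 111 = 5·19 + 16, 19 = 1·16 + 3, 16 = 5·3 + 1; back-substituting gives 1 = 76·19 − 13·111, so 19⁻¹ ≡ 76 (mod 111).
For any y ∈ ℤ/111ℤ, x = 76(y − 18) mod 111 satisfies ψ(x) = 19·76(y − 18) + 18 ≡ y (since 19·76 ≡ 1 mod 111). So every y has a preimage.
Thus ψ is surjective.
Since ψ is surjective, we compute ψ⁻¹(93): solve 19x + 18 ≡ 93 (mod 111), i.e. 19x ≡ 75 (mod 111).
Multiplying by 19⁻¹ = 76 gives x ≡ 76·75 = 5700 = 51·111 + 39 ≡ 39 (mod 111).
Check: ψ(39) = 19·39 + 18 = 759 = 6·111 + 93 ≡ 93 (mod 111).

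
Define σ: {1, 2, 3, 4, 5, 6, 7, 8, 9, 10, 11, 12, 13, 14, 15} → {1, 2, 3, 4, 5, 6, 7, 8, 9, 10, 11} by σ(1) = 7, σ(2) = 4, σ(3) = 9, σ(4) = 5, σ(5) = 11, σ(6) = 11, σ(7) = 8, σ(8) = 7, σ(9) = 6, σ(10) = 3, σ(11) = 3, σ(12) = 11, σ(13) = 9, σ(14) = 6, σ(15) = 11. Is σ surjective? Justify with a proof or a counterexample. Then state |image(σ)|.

8

No element maps to 1, so σ is not surjective.
The image of σ is {3, 4, 5, 6, 7, 8, 9, 11}, which has 8 elements.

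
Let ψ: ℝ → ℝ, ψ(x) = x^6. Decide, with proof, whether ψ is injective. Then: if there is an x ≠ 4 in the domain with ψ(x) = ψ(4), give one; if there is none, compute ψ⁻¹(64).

ψ(4) = 4096 = (−4)^6 = ψ(−4) (since 6 is even), with 4 ≠ −4. So ψ is not injective.
For the follow-up, such an x exists: taking x = −4 ∈ ℝ gives ψ(−4) = 4096 = ψ(4) with −4 ≠ 4.

-4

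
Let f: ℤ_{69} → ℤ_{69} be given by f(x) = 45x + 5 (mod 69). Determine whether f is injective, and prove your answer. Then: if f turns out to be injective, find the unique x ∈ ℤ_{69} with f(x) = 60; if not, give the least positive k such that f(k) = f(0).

Recall that injectivity means: for all u, v in the domain, f(u) = f(v) implies u = v.
We have gcd(45, 69) = 3 > 1. Taking u = 0 and v = 23: f(0) = 5 and f(23) = 45·23 + 5 = 1040 ≡ 5 (mod 69).
So f(0) = f(23) while 0 ≠ 23, so f is not injective.
Since f is not injective, we find the least positive k with f(k) = f(0): this means 45k ≡ 0 (mod 69), i.e. 69 ∣ 45k. Since gcd(45, 69) = 3, dividing through by 3 this holds exactly when 23 ∣ 15k, and as gcd(15, 23) = 1, exactly when 23 ∣ k.
The smallest positive such k is 23.

23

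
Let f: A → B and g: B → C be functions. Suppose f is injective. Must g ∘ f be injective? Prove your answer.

not injective

No. Take A = B = C = {0, 1}, f = identity (injective), and g(x) = 0 for every x.
Then (g ∘ f)(0) = 0 = (g ∘ f)(1) with 0 ≠ 1, so g ∘ f is not injective.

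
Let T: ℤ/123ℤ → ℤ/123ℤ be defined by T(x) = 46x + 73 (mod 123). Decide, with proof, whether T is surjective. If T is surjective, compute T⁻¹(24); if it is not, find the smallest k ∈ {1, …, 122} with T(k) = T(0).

Since gcd(46, 123) = 1, 46 is invertible modulo 123. Euclid's algorithm: 123 = 2·46 + 31, 46 = 1·31 + 15, 31 = 2·15 + 1; back-substituting gives 1 = 115·46 − 43·123, so 46⁻¹ ≡ 115 (mod 123).
For any y ∈ ℤ/123ℤ, x = 115(y − 73) mod 123 satisfies T(x) = 46·115(y − 73) + 73 ≡ y (since 46·115 ≡ 1 mod 123). So every y has a preimage.
Hence T is surjective.
Since T is surjective, we compute T⁻¹(24): solve 46x + 73 ≡ 24 (mod 123), i.e. 46x ≡ 74 (mod 123).
Multiplying by 46⁻¹ = 115 gives x ≡ 115·74 = 8510 = 69·123 + 23 ≡ 23 (mod 123).
Check: T(23) = 46·23 + 73 = 1131 = 9·123 + 24 ≡ 24 (mod 123).

23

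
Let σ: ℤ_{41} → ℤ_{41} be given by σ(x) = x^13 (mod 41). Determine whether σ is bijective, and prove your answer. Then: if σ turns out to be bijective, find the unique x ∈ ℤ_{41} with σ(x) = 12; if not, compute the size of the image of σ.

Since 41 is prime, the nonzero elements of ℤ_{41} form a cyclic group of order 40.
As gcd(13, 40) = 1, raising to the 13th power is a bijection on this group: if u^13 ≡ v^13 then (uv^{−1})^13 = 1, and the only element of order dividing gcd(13, 40) = 1 is 1, so u = v.
With σ(0) = 0 this makes σ injective on all of ℤ_{41}, hence bijective (finite equal-size domain and codomain). In particular σ is bijective.
Since σ is bijective, we find the preimage of 12. The inverse of x ↦ x^13 on (ℤ_{41})^× is x ↦ x^37, because 13·37 = 481 = 12·40 + 1 ≡ 1 (mod 40) and x^{40} = 1 for x ≠ 0 (Fermat). So σ⁻¹(12) = 12^37 mod 41.
Repeated squaring mod 41: 12^1 ≡ 12, 12^2 ≡ 12² = 144 ≡ 21, 12^4 ≡ 21² = 441 ≡ 31, 12^8 ≡ 31² = 961 ≡ 18, 12^16 ≡ 18² = 324 ≡ 37, 12^32 ≡ 37² = 1369 ≡ 16. Since 37 = 32 + 4 + 1, 12^37 ≡ 16·31·12: 16·31 = 496 ≡ 4, then 4·12 = 48 ≡ 7. So 12^37 ≡ 7 (mod 41).
Hence σ⁻¹(12) = 7.

7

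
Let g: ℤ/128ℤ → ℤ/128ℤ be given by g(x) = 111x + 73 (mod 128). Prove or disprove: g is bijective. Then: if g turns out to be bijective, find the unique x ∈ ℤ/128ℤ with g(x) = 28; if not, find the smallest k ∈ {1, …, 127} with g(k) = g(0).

By definition, injectivity means: for all u, v in the domain, g(u) = g(v) implies u = v.
If g(u) = g(v), then 111u ≡ 111v (mod 128). Because gcd(111, 128) = 1, we may cancel 111 to get u ≡ v (mod 128).
We now compute 111⁻¹ mod 128 explicitly. Euclid's algorithm: 128 = 1·111 + 17, 111 = 6·17 + 9, 17 = 1·9 + 8, 9 = 1·8 + 1; back-substituting gives 1 = 15·111 − 13·128, so 111⁻¹ ≡ 15 (mod 128).
For any y ∈ ℤ/128ℤ, x = 15(y − 73) mod 128 satisfies g(x) = 111·15(y − 73) + 73 ≡ y (since 111·15 ≡ 1 mod 128). So every y has a preimage.
Thus g is bijective.
Since g is bijective, we find g⁻¹(28): we need 111x ≡ 28 − 73 ≡ 83 (mod 128). Using 111⁻¹ = 15: x ≡ 15·83 = 1245 = 9·128 + 93, so x = 93.
Check: g(93) = 111·93 + 73 = 10396 = 81·128 + 28 ≡ 28 (mod 128).

93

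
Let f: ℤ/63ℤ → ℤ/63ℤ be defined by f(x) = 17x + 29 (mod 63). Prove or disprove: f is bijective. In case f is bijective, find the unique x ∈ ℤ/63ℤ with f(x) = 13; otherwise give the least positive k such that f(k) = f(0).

25

If f(u) = f(v), then 17u ≡ 17v (mod 63). Because gcd(17, 63) = 1, we may cancel 17 to get u ≡ v (mod 63).
We now compute 17⁻¹ mod 63 explicitly. Euclid's algorithm: 63 = 3·17 + 12, 17 = 1·12 + 5, 12 = 2·5 + 2, 5 = 2·2 + 1; back-substituting gives 1 = 26·17 − 7·63, so 17⁻¹ ≡ 26 (mod 63).
For any y ∈ ℤ/63ℤ, x = 26(y − 29) mod 63 satisfies f(x) = 17·26(y − 29) + 29 ≡ y (since 17·26 ≡ 1 mod 63). So every y has a preimage.
So f is bijective.
Since f is bijective, we compute f⁻¹(13): solve 17x + 29 ≡ 13 (mod 63), i.e. 17x ≡ 47 (mod 63).
Multiplying by 17⁻¹ = 26 gives x ≡ 26·47 = 1222 = 19·63 + 25 ≡ 25 (mod 63).
Check: f(25) = 17·25 + 29 = 454 = 7·63 + 13 ≡ 13 (mod 63).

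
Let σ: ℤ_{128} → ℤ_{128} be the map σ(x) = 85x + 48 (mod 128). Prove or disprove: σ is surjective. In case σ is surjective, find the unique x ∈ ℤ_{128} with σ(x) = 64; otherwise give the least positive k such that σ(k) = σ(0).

Recall: surjectivity means every element of the codomain has a preimage under σ.
Since gcd(85, 128) = 1, 85 is invertible modulo 128. Euclid's algorithm: 128 = 1·85 + 43, 85 = 1·43 + 42, 43 = 1·42 + 1; back-substituting gives 1 = 125·85 − 83·128, so 85⁻¹ ≡ 125 (mod 128).
Then y ↦ 125(y − 48) is a two-sided inverse to σ, so every y ∈ ℤ_{128} has a preimage.
Hence σ is surjective.
Since σ is surjective, we compute σ⁻¹(64): solve 85x + 48 ≡ 64 (mod 128), i.e. 85x ≡ 16 (mod 128).
Multiplying by 85⁻¹ = 125 gives x ≡ 125·16 = 2000 = 15·128 + 80 ≡ 80 (mod 128).
Check: σ(80) = 85·80 + 48 = 6848 = 53·128 + 64 ≡ 64 (mod 128).

80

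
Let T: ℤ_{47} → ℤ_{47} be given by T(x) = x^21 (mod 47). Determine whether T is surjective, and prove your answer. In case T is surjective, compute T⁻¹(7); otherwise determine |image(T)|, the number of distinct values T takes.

Since 47 is prime, the nonzero elements of ℤ_{47} form a cyclic group of order 46.
As gcd(21, 46) = 1, raising to the 21st power is a bijection on this group: if u^21 ≡ v^21 then (uv^{−1})^21 = 1, and the only element of order dividing gcd(21, 46) = 1 is 1, so u = v.
With T(0) = 0 this makes T injective on all of ℤ_{47}, hence bijective (finite equal-size domain and codomain). In particular T is surjective.
Since T is surjective, we find the preimage of 7. The inverse of x ↦ x^21 on (ℤ_{47})^× is x ↦ x^11, because 21·11 = 231 = 5·46 + 1 ≡ 1 (mod 46) and x^{46} = 1 for x ≠ 0 (Fermat). So T⁻¹(7) = 7^11 mod 47.
Repeated squaring mod 47: 7^1 ≡ 7, 7^2 ≡ 7² = 49 ≡ 2, 7^4 ≡ 2² = 4, 7^8 ≡ 4² = 16. Since 11 = 8 + 2 + 1, 7^11 ≡ 16·2·7: 16·2 = 32, then 32·7 = 224 ≡ 36. So 7^11 ≡ 36 (mod 47).
Hence T⁻¹(7) = 36.

36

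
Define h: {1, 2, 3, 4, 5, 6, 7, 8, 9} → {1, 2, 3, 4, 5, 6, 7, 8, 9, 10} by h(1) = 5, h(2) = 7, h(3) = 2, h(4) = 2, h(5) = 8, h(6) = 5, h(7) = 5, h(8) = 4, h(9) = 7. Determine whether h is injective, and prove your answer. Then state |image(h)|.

5

h(3) = 2 = h(4) with 3 ≠ 4, so h is not injective.
The image of h is {2, 4, 5, 7, 8}, which has 5 elements.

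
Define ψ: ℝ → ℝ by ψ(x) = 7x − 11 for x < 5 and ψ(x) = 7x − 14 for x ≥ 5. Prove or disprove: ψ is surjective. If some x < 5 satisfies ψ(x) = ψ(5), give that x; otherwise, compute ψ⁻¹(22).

32/7

Both pieces are strictly increasing (slopes 7 and 7), so each is injective on its own interval.
The left piece maps (−∞, 5) onto (−∞, 24); the right piece maps [5, ∞) onto [21, ∞).
The union (−∞, 24) ∪ [21, ∞) covers ℝ, so ψ is surjective.
For the follow-up: the images overlap, so an x < 5 with ψ(x) = ψ(5) exists. ψ(5) = 21; solving 7x − 11 = 21 for x < 5 gives x = (21 + 11)/7 = 32/7.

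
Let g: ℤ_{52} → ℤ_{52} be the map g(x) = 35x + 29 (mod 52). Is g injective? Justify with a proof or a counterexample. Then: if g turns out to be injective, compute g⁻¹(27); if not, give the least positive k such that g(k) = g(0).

If g(s) = g(t), then 35s ≡ 35t (mod 52). Because gcd(35, 52) = 1, we may cancel 35 to get s ≡ t (mod 52).
Therefore g is injective.
We now compute 35⁻¹ mod 52 explicitly. Euclid's algorithm: 52 = 1·35 + 17, 35 = 2·17 + 1; back-substituting gives 1 = 3·35 − 2·52, so 35⁻¹ ≡ 3 (mod 52).
Since g is injective, we compute g⁻¹(27): solve 35x + 29 ≡ 27 (mod 52), i.e. 35x ≡ 50 (mod 52).
Multiplying by 35⁻¹ = 3 gives x ≡ 3·50 = 150 = 2·52 + 46 ≡ 46 (mod 52).
Check: g(46) = 35·46 + 29 = 1639 = 31·52 + 27 ≡ 27 (mod 52).

46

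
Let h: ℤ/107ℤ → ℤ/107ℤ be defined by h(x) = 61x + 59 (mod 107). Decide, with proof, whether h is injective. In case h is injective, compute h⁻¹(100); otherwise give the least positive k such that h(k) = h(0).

34

Suppose h(a) = h(b) in ℤ/107ℤ. Then 61a + 59 ≡ 61b + 59 (mod 107), so 61(a − b) ≡ 0 (mod 107).
Since gcd(61, 107) = 1, 61 is invertible modulo 107, therefore a − b ≡ 0 (mod 107), i.e. a = b.
Hence h is injective.
We now compute 61⁻¹ mod 107 explicitly. Euclid's algorithm: 107 = 1·61 + 46, 61 = 1·46 + 15, 46 = 3·15 + 1; back-substituting gives 1 = 100·61 − 57·107, so 61⁻¹ ≡ 100 (mod 107).
Since h is injective, we find h⁻¹(100): we need 61x ≡ 100 − 59 ≡ 41 (mod 107). Using 61⁻¹ = 100: x ≡ 100·41 = 4100 = 38·107 + 34, so x = 34.
Check: h(34) = 61·34 + 59 = 2133 = 19·107 + 100 ≡ 100 (mod 107).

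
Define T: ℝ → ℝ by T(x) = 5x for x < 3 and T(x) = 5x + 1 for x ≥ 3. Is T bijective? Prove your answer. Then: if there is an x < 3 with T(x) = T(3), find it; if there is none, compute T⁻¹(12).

12/5

Both pieces are strictly increasing (slopes 5 and 5), so each is injective on its own interval.
The left piece maps (−∞, 3) onto (−∞, 15); the right piece maps [3, ∞) onto [16, ∞).
The images leave a gap (15 has no preimage), so T is not surjective, hence not bijective.
Because the two images are disjoint, no x < 3 has T(x) = T(3), so we compute T⁻¹(12): 12 lies in (−∞, 15), so solve 5x = 12: x = (12 − 0)/5 = 12/5.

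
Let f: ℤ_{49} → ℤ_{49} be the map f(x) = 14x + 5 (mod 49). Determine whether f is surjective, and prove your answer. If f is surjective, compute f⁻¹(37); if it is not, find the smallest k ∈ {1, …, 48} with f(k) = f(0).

Since gcd(14, 49) = 7, we have 14x ≡ 0 (mod 7) for all x, so f(x) ≡ 5 (mod 7).
But 0 ≢ 5 (mod 7), so 0 ∈ ℤ_{49} has no preimage. Thus f is not surjective.
Since f is not surjective, we find the least positive k with f(k) = f(0): this means 14k ≡ 0 (mod 49), i.e. 49 ∣ 14k. Since gcd(14, 49) = 7, dividing through by 7 this holds exactly when 7 ∣ 2k, and as gcd(2, 7) = 1, exactly when 7 ∣ k.
The smallest positive such k is 7.

7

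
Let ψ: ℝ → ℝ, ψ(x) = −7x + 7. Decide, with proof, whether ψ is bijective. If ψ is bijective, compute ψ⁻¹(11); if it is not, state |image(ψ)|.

Suppose ψ(x_1) = ψ(x_2). Then −7x_1 + 7 = −7x_2 + 7, thus −7x_1 = −7x_2, hence x_1 = x_2.
For any y ∈ ℝ, x = (y − 7)/(−7) satisfies ψ(x) = y.
Thus ψ is bijective.
Since ψ is bijective, we compute ψ⁻¹(11) = (11 − 7)/(−7) = −4/7.

-4/7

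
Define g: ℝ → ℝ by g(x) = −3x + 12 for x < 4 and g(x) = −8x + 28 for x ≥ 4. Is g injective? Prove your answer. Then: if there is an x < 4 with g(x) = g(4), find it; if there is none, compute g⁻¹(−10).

Both pieces are strictly decreasing (slopes −3 and −8), so each is injective on its own interval.
The left piece maps (−∞, 4) onto (0, ∞); the right piece maps [4, ∞) onto (−∞, −4].
These images are disjoint, so no value is attained by both pieces. Therefore g is injective.
Because the two images are disjoint, no x < 4 has g(x) = g(4), so we compute g⁻¹(−10): −10 lies in (−∞, −4], so solve −8x + 28 = −10: x = (−10 − 28)/(−8) = 19/4.

19/4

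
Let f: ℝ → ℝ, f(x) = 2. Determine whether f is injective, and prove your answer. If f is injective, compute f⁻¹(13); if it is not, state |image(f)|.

1

By definition, f is injective if f(u) = f(v) implies u = v.
f(0) = 2 = f(1) with 0 ≠ 1, so f is not injective.
Since f is not injective, we state |image(f)|: the image of f is {2}, which has 1 element.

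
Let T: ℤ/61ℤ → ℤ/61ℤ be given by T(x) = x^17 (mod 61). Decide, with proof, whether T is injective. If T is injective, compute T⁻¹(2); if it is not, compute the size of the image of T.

Since 61 is prime, the nonzero elements of ℤ/61ℤ form a cyclic group of order 60.
As gcd(17, 60) = 1, raising to the 17th power is a bijection on this group: if u^17 ≡ v^17 then (uv^{−1})^17 = 1, and the only element of order dividing gcd(17, 60) = 1 is 1, so u = v.
With T(0) = 0 this makes T injective on all of ℤ/61ℤ, hence bijective (finite equal-size domain and codomain). In particular T is injective.
Since T is injective, we find the preimage of 2. The inverse of x ↦ x^17 on (ℤ/61ℤ)^× is x ↦ x^53, because 17·53 = 901 = 15·60 + 1 ≡ 1 (mod 60) and x^{60} = 1 for x ≠ 0 (Fermat). So T⁻¹(2) = 2^53 mod 61.
Repeated squaring mod 61: 2^1 ≡ 2, 2^2 ≡ 2² = 4, 2^4 ≡ 4² = 16, 2^8 ≡ 16² = 256 ≡ 12, 2^16 ≡ 12² = 144 ≡ 22, 2^32 ≡ 22² = 484 ≡ 57. Since 53 = 32 + 16 + 4 + 1, 2^53 ≡ 57·22·16·2: 57·22 = 1254 ≡ 34, then 34·16 = 544 ≡ 56, then 56·2 = 112 ≡ 51. So 2^53 ≡ 51 (mod 61).
Hence T⁻¹(2) = 51.

51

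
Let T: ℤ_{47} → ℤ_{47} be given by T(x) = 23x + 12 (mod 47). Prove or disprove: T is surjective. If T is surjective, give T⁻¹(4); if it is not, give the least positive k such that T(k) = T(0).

16

Since gcd(23, 47) = 1, 23 is invertible modulo 47. Euclid's algorithm: 47 = 2·23 + 1; back-substituting gives 1 = 45·23 − 22·47, so 23⁻¹ ≡ 45 (mod 47).
For any y ∈ ℤ_{47}, x = 45(y − 12) mod 47 satisfies T(x) = 23·45(y − 12) + 12 ≡ y (since 23·45 ≡ 1 mod 47). So every y has a preimage.
So T is surjective.
Since T is surjective, we compute T⁻¹(4): solve 23x + 12 ≡ 4 (mod 47), i.e. 23x ≡ 39 (mod 47).
Multiplying by 23⁻¹ = 45 gives x ≡ 45·39 = 1755 = 37·47 + 16 ≡ 16 (mod 47).
Check: T(16) = 23·16 + 12 = 380 = 8·47 + 4 ≡ 4 (mod 47).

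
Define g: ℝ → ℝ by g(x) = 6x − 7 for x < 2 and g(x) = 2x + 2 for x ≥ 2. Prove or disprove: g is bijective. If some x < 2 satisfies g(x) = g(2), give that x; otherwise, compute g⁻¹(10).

Both pieces are strictly increasing (slopes 6 and 2), so each is injective on its own interval.
The left piece maps (−∞, 2) onto (−∞, 5); the right piece maps [2, ∞) onto [6, ∞).
The images leave a gap (5 has no preimage), so g is not surjective, hence not bijective.
Because the two images are disjoint, no x < 2 has g(x) = g(2), so we compute g⁻¹(10): 10 lies in [6, ∞), so solve 2x + 2 = 10: x = (10 − 2)/2 = 4.

4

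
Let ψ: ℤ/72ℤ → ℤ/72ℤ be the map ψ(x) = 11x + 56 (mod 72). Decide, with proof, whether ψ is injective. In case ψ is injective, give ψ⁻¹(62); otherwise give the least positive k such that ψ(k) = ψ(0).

Suppose ψ(s) = ψ(t) in ℤ/72ℤ. Then 11s + 56 ≡ 11t + 56 (mod 72), hence 11(s − t) ≡ 0 (mod 72).
Since gcd(11, 72) = 1, 11 is invertible modulo 72, thus s − t ≡ 0 (mod 72), i.e. s = t.
Hence ψ is injective.
We now compute 11⁻¹ mod 72 explicitly. Euclid's algorithm: 72 = 6·11 + 6, 11 = 1·6 + 5, 6 = 1·5 + 1; back-substituting gives 1 = 59·11 − 9·72, so 11⁻¹ ≡ 59 (mod 72).
Since ψ is injective, we find ψ⁻¹(62): we need 11x ≡ 62 − 56 ≡ 6 (mod 72). Using 11⁻¹ = 59: x ≡ 59·6 = 354 = 4·72 + 66, so x = 66.
Check: ψ(66) = 11·66 + 56 = 782 = 10·72 + 62 ≡ 62 (mod 72).

66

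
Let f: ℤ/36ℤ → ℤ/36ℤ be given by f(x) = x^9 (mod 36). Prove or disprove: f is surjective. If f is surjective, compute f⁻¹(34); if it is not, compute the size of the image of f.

9

f(0) = 0^9 = 0.
f(6): Repeated squaring mod 36: 6^1 ≡ 6, 6^2 ≡ 6² = 36 ≡ 0, 6^4 ≡ 0² = 0, 6^8 ≡ 0² = 0. Since 9 = 8 + 1, 6^9 ≡ 0·6: 0·6 = 0. So 6^9 ≡ 0 (mod 36).
So f(0) = f(6) = 0 while 0 ≠ 6, therefore f is not injective.
A non-injective map from the 36-element set ℤ/36ℤ to itself takes at most 35 distinct values, so it cannot be surjective. So f is not surjective.
Since f is not surjective, we determine |image(f)|. Computing x^9 mod 36 for each x (by repeated squaring, reducing mod 36 at every step), the values f(0), f(1), …, f(35) are: 0, 1, 8, 27, 28, 17, 0, 19, 8, 9, 28, 35, 0, 1, 8, 27, 28, 17, 0, 19, 8, 9, 28, 35, 0, 1, 8, 27, 28, 17, 0, 19, 8, 9, 28, 35.
The distinct values are {0, 1, 8, 9, 17, 19, 27, 28, 35}; there are 9 of them.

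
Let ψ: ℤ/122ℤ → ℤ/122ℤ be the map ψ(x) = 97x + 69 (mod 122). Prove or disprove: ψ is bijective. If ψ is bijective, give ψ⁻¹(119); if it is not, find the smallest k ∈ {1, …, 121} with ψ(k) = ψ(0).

120

Suppose ψ(x_1) = ψ(x_2) in ℤ/122ℤ. Then 97x_1 + 69 ≡ 97x_2 + 69 (mod 122), so 97(x_1 − x_2) ≡ 0 (mod 122).
Since gcd(97, 122) = 1, 97 is invertible modulo 122, therefore x_1 − x_2 ≡ 0 (mod 122), i.e. x_1 = x_2.
We now compute 97⁻¹ mod 122 explicitly. Euclid's algorithm: 122 = 1·97 + 25, 97 = 3·25 + 22, 25 = 1·22 + 3, 22 = 7·3 + 1; back-substituting gives 1 = 39·97 − 31·122, so 97⁻¹ ≡ 39 (mod 122).
Then y ↦ 39(y − 69) is a two-sided inverse to ψ, so every y ∈ ℤ/122ℤ has a preimage.
Hence ψ is bijective.
Since ψ is bijective, we compute ψ⁻¹(119): solve 97x + 69 ≡ 119 (mod 122), i.e. 97x ≡ 50 (mod 122).
Multiplying by 97⁻¹ = 39 gives x ≡ 39·50 = 1950 = 15·122 + 120 ≡ 120 (mod 122).
Check: ψ(120) = 97·120 + 69 = 11709 = 95·122 + 119 ≡ 119 (mod 122).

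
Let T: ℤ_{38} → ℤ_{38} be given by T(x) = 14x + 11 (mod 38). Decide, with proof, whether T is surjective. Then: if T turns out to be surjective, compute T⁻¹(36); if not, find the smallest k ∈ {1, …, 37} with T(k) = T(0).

Since gcd(14, 38) = 2, we have 14x ≡ 0 (mod 2) for all x, so T(x) ≡ 1 (mod 2).
But 0 ≢ 1 (mod 2), so 0 ∈ ℤ_{38} has no preimage. So T is not surjective.
Since T is not surjective, we find the least positive k with T(k) = T(0): this means 14k ≡ 0 (mod 38), i.e. 38 ∣ 14k. Since gcd(14, 38) = 2, dividing through by 2 this holds exactly when 19 ∣ 7k, and as gcd(7, 19) = 1, exactly when 19 ∣ k.
The smallest positive such k is 19.

19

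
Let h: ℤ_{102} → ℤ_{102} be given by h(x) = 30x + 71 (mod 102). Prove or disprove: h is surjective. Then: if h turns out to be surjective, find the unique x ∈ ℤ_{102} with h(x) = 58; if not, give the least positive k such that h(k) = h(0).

17

Since gcd(30, 102) = 6, we have 30x ≡ 0 (mod 6) for all x, so h(x) ≡ 5 (mod 6).
But 0 ≢ 5 (mod 6), so 0 ∈ ℤ_{102} has no preimage. Therefore h is not surjective.
Since h is not surjective, we find the least positive k with h(k) = h(0): this means 30k ≡ 0 (mod 102), i.e. 102 ∣ 30k. Since gcd(30, 102) = 6, dividing through by 6 this holds exactly when 17 ∣ 5k, and as gcd(5, 17) = 1, exactly when 17 ∣ k.
The smallest positive such k is 17.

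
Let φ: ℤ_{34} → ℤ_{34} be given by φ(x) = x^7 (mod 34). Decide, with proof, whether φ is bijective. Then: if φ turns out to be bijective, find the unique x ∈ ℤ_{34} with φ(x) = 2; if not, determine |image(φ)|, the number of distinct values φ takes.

Computing x^7 mod 34 for each x (by repeated squaring, reducing mod 34 at every step), the values φ(0), φ(1), …, φ(33) are: 0, 1, 26, 11, 30, 27, 14, 29, 32, 19, 22, 3, 24, 21, 6, 25, 16, 17, 18, 9, 28, 13, 10, 31, 12, 15, 2, 5, 20, 7, 4, 23, 8, 33.
Every element of ℤ_{34} appears exactly once in this list, so φ is a bijection, and in particular bijective.
Since φ is bijective, we read off the preimage of 2 from the same table: φ(26) = 2, so φ⁻¹(2) = 26.

26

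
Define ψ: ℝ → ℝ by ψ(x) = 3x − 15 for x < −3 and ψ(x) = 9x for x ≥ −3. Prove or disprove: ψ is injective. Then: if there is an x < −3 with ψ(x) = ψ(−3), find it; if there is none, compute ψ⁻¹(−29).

Both pieces are strictly increasing (slopes 3 and 9), so each is injective on its own interval.
The left piece maps (−∞, −3) onto (−∞, −24); the right piece maps [−3, ∞) onto [−27, ∞).
These images overlap. In particular ψ(−3) = −27 (right piece), and solving 3x − 15 = −27 on the left piece gives x = −4 < −3.
So ψ(−4) = ψ(−3) with −4 ≠ −3, and ψ is not injective. This x = −4 is the requested value below −3.

-4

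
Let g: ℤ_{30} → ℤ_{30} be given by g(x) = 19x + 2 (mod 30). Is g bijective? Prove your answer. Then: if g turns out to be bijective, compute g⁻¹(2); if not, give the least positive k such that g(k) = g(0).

Recall that injectivity means: for all a, b in the domain, g(a) = g(b) implies a = b.
If g(a) = g(b), then 19a ≡ 19b (mod 30). Because gcd(19, 30) = 1, we may cancel 19 to get a ≡ b (mod 30).
We now compute 19⁻¹ mod 30 explicitly. Euclid's algorithm: 30 = 1·19 + 11, 19 = 1·11 + 8, 11 = 1·8 + 3, 8 = 2·3 + 2, 3 = 1·2 + 1; back-substituting gives 1 = 19·19 − 12·30, so 19⁻¹ ≡ 19 (mod 30).
For any y ∈ ℤ_{30}, x = 19(y − 2) mod 30 satisfies g(x) = 19·19(y − 2) + 2 ≡ y (since 19·19 ≡ 1 mod 30). So every y has a preimage.
Thus g is bijective.
Since g is bijective, we compute g⁻¹(2): solve 19x + 2 ≡ 2 (mod 30), i.e. 19x ≡ 0 (mod 30).
Multiplying by 19⁻¹ = 19 gives x ≡ 19·0 = 0 ≡ 0 (mod 30).
Check: g(0) = 19·0 + 2 = 2 ≡ 2 (mod 30).

0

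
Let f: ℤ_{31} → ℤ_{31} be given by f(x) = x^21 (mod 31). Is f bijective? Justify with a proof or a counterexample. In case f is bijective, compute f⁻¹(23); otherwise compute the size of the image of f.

f(1) = 1^21 = 1.
f(5): Repeated squaring mod 31: 5^1 ≡ 5, 5^2 ≡ 5² = 25, 5^4 ≡ 25² = 625 ≡ 5, 5^8 ≡ 5² = 25, 5^16 ≡ 25² = 625 ≡ 5. Since 21 = 16 + 4 + 1, 5^21 ≡ 5·5·5: 5·5 = 25, then 25·5 = 125 ≡ 1. So 5^21 ≡ 1 (mod 31).
So f(1) = f(5) = 1 while 1 ≠ 5, thus f is not injective, hence not bijective.
Since f is not bijective, we determine |image(f)|. Computing x^21 mod 31 for each x (by repeated squaring, reducing mod 31 at every step), the values f(0), f(1), …, f(30) are: 0, 1, 2, 15, 4, 1, 30, 4, 8, 8, 2, 27, 29, 15, 8, 15, 16, 23, 16, 2, 4, 29, 23, 23, 27, 1, 30, 27, 16, 29, 30.
The distinct values are {0, 1, 2, 4, 8, 15, 16, 23, 27, 29, 30}; there are 11 of them.

11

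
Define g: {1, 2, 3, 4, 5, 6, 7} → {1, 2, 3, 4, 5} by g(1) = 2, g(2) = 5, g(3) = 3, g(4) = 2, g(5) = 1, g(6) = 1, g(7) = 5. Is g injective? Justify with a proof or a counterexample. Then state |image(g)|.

4

g(1) = 2 = g(4) with 1 ≠ 4, so g is not injective.
The image of g is {1, 2, 3, 5}, which has 4 elements.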